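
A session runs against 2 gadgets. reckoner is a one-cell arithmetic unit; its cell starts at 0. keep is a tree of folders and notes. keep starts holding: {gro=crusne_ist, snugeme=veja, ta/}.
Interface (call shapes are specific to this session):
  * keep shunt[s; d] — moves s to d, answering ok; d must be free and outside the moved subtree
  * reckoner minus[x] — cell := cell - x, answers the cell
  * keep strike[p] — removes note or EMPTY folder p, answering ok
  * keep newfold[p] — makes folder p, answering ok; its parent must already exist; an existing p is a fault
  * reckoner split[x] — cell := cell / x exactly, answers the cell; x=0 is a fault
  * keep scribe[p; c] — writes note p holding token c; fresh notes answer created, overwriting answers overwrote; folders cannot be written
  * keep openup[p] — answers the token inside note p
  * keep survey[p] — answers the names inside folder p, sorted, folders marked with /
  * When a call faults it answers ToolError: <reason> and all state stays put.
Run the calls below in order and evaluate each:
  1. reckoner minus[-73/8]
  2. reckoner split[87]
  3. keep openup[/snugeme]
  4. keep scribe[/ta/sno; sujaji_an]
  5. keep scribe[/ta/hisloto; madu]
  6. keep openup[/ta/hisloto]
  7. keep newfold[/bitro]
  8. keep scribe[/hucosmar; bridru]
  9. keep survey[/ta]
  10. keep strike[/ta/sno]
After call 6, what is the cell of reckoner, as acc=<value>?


Answer: acc=73/696

Derivation:
→ reckoner minus(x='-73/8')
← 73/8
→ reckoner split(x='87')
← 73/696
→ keep openup(p='/snugeme')
← veja
→ keep scribe(p='/ta/sno', c='sujaji_an')
← created
→ keep scribe(p='/ta/hisloto', c='madu')
← created
→ keep openup(p='/ta/hisloto')
← madu
→ keep newfold(p='/bitro')
← ok
→ keep scribe(p='/hucosmar', c='bridru')
← created
→ keep survey(p='/ta')
← [hisloto, sno]
→ keep strike(p='/ta/sno')
← ok


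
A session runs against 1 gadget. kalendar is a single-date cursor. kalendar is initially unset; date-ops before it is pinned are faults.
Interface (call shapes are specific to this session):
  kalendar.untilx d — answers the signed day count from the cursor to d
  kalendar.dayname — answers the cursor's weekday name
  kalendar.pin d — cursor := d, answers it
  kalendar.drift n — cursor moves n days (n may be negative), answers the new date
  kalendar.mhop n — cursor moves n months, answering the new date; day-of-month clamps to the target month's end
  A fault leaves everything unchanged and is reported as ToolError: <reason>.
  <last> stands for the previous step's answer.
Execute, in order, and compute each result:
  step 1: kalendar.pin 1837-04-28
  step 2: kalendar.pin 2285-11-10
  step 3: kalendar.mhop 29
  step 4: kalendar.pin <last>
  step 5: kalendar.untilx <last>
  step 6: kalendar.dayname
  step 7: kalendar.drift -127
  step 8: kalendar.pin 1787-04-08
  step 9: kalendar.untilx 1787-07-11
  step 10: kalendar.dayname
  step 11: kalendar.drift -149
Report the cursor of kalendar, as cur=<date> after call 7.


Answer: cur=2287-12-05

Derivation:
CALL pin[d→1837-04-28]
RET  1837-04-28
CALL pin[d→2285-11-10]
RET  2285-11-10
CALL mhop[n→29]
RET  2288-04-10
CALL pin[d→<last>]
RET  2288-04-10
CALL untilx[d→<last>]
RET  0
CALL dayname[]
RET  Tuesday
CALL drift[n→-127]
RET  2287-12-05
CALL pin[d→1787-04-08]
RET  1787-04-08
CALL untilx[d→1787-07-11]
RET  94
CALL dayname[]
RET  Sunday
CALL drift[n→-149]
RET  1786-11-10


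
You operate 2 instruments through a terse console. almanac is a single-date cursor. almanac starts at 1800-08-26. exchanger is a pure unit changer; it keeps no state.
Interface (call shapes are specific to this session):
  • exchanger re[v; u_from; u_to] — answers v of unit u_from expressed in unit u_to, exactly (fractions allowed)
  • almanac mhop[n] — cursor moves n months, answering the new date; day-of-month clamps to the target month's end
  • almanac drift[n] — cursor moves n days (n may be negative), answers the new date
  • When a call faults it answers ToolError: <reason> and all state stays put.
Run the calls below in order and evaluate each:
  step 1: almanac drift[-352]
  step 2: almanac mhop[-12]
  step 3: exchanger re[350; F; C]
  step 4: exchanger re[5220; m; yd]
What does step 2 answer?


>> almanac drift(n→-352)
<< 1799-09-08
>> almanac mhop(n→-12)
<< 1798-09-08
>> exchanger re(v→350, u_from→F, u_to→C)
<< 530/3
>> exchanger re(v→5220, u_from→m, u_to→yd)
<< 725000/127

Answer: 1798-09-08


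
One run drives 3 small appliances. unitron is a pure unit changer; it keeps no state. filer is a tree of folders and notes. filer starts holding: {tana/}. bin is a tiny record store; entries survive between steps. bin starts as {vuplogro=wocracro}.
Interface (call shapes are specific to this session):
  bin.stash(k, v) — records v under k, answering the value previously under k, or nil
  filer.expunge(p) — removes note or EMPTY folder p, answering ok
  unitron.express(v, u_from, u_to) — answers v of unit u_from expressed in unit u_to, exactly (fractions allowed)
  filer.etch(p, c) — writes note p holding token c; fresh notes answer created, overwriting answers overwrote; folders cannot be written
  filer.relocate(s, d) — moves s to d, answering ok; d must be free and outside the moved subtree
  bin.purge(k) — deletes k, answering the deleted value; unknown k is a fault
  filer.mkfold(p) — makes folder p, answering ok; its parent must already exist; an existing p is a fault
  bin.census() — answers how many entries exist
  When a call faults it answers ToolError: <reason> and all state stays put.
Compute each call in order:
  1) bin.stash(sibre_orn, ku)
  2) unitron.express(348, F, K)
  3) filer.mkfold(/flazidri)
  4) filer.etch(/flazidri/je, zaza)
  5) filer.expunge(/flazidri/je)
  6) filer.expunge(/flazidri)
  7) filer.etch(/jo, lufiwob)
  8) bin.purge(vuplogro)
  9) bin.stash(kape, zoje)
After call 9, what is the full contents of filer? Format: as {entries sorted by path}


// bin.stash(k=sibre_orn, v=ku) -> nil
// unitron.express(v=348, u_from=F, u_to=K) -> 80767/180
// filer.mkfold(p=/flazidri) -> ok
// filer.etch(p=/flazidri/je, c=zaza) -> created
// filer.expunge(p=/flazidri/je) -> ok
// filer.expunge(p=/flazidri) -> ok
// filer.etch(p=/jo, c=lufiwob) -> created
// bin.purge(k=vuplogro) -> wocracro
// bin.stash(k=kape, v=zoje) -> nil

Answer: {jo=lufiwob, tana/}


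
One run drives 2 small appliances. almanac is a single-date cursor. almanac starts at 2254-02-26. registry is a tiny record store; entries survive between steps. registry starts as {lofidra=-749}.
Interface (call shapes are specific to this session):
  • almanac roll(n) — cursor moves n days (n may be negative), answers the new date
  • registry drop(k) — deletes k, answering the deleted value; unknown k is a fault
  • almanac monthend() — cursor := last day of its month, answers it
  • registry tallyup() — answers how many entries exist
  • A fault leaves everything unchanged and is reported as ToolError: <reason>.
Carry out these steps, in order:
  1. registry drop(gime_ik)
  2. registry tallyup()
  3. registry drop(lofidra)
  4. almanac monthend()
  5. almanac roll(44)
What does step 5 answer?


Invoking registry drop using k→gime_ik, — result: ToolError: no such key gime_ik.
I use registry tallyup, → 1.
I run registry drop using k→lofidra, → -749.
Invoking almanac monthend, yielding 2254-02-28.
I invoke almanac roll using n→44, and observe 2254-04-13.

Answer: 2254-04-13


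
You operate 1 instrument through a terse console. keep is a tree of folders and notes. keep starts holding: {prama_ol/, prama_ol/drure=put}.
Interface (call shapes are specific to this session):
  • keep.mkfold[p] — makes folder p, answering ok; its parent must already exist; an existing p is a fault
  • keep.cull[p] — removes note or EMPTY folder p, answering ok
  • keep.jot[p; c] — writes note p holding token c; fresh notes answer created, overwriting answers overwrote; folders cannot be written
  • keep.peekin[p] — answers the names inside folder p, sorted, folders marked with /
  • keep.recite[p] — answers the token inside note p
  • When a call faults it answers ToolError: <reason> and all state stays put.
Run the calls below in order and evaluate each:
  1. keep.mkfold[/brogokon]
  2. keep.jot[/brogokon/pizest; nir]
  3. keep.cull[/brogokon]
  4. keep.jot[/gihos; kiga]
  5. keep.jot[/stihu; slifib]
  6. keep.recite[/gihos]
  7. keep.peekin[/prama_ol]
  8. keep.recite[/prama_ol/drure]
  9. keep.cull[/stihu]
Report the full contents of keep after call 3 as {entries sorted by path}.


>>> keep.mkfold /brogokon
= ok
>>> keep.jot /brogokon/pizest nir
= created
>>> keep.cull /brogokon
= ToolError: not empty
>>> keep.jot /gihos kiga
= created
>>> keep.jot /stihu slifib
= created
>>> keep.recite /gihos
= kiga
>>> keep.peekin /prama_ol
= [drure]
>>> keep.recite /prama_ol/drure
= put
>>> keep.cull /stihu
= ok

Answer: {brogokon/, brogokon/pizest=nir, prama_ol/, prama_ol/drure=put}


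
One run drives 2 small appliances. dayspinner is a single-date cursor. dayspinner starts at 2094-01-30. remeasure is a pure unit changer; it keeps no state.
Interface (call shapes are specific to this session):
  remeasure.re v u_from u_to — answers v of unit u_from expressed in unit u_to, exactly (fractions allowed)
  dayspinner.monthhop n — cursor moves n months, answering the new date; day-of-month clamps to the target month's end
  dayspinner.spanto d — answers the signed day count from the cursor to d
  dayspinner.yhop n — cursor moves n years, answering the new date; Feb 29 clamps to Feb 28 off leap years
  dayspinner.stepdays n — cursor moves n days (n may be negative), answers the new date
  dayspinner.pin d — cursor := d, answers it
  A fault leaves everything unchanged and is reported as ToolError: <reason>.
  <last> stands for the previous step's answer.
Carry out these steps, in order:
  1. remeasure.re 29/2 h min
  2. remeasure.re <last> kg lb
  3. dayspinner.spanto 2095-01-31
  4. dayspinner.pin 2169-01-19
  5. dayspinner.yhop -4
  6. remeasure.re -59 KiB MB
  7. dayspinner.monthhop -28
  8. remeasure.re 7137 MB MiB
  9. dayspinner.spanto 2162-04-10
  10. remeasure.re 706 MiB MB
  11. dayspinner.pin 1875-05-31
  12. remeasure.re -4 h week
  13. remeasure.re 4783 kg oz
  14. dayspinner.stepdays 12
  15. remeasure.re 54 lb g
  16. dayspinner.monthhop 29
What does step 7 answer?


Do: remeasure.re[v: 29/2; u_from: h; u_to: min]
See: 870
Do: remeasure.re[v: <last>; u_from: kg; u_to: lb]
See: 87000000000/45359237
Do: dayspinner.spanto[d: 2095-01-31]
See: 366
Do: dayspinner.pin[d: 2169-01-19]
See: 2169-01-19
Do: dayspinner.yhop[n: -4]
See: 2165-01-19
Do: remeasure.re[v: -59; u_from: KiB; u_to: MB]
See: -944/15625
Do: dayspinner.monthhop[n: -28]
See: 2162-09-19
Do: remeasure.re[v: 7137; u_from: MB; u_to: MiB]
See: 111515625/16384
Do: dayspinner.spanto[d: 2162-04-10]
See: -162
Do: remeasure.re[v: 706; u_from: MiB; u_to: MB]
See: 11567104/15625
Do: dayspinner.pin[d: 1875-05-31]
See: 1875-05-31
Do: remeasure.re[v: -4; u_from: h; u_to: week]
See: -1/42
Do: remeasure.re[v: 4783; u_from: kg; u_to: oz]
See: 7652800000000/45359237
Do: dayspinner.stepdays[n: 12]
See: 1875-06-12
Do: remeasure.re[v: 54; u_from: lb; u_to: g]
See: 1224699399/50000
Do: dayspinner.monthhop[n: 29]
See: 1877-11-12

Answer: 2162-09-19


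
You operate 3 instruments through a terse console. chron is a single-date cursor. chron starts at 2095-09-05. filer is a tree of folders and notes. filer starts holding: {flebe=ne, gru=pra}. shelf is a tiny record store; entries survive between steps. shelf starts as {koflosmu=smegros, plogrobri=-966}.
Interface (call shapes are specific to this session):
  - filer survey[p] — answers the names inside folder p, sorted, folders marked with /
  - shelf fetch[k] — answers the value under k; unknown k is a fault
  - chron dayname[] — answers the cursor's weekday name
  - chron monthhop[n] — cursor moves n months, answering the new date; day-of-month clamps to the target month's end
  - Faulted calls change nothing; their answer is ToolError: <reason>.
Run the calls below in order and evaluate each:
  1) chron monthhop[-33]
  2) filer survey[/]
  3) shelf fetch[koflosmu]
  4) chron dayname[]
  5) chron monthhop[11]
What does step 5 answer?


Then chron monthhop on n=-33, yielding 2092-12-05.
Using filer survey on p=/, yielding [flebe, gru].
Then shelf fetch on k=koflosmu, yielding smegros.
I invoke chron dayname, giving Friday.
I call chron monthhop on n=11: 2093-11-05.

Answer: 2093-11-05


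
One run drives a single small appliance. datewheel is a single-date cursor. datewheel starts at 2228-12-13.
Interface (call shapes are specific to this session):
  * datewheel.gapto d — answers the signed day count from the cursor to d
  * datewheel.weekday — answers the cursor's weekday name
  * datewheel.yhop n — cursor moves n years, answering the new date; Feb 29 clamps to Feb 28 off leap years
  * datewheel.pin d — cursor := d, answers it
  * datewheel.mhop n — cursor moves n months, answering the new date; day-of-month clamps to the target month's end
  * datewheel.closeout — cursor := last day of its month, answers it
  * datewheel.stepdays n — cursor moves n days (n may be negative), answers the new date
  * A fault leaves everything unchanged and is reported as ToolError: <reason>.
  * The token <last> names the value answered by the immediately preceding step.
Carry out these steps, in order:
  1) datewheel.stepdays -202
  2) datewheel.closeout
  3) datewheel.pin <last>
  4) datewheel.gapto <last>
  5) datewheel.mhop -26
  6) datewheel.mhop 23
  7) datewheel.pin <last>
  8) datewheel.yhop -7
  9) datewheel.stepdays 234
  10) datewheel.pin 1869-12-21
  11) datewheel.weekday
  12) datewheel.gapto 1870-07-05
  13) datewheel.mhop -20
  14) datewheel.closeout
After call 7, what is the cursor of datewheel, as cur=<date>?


Act: stepdays[n='-202']
Obs: 2228-05-25
Act: closeout[]
Obs: 2228-05-31
Act: pin[d='<last>']
Obs: 2228-05-31
Act: gapto[d='<last>']
Obs: 0
Act: mhop[n='-26']
Obs: 2226-03-31
Act: mhop[n='23']
Obs: 2228-02-29
Act: pin[d='<last>']
Obs: 2228-02-29
Act: yhop[n='-7']
Obs: 2221-02-28
Act: stepdays[n='234']
Obs: 2221-10-20
Act: pin[d='1869-12-21']
Obs: 1869-12-21
Act: weekday[]
Obs: Tuesday
Act: gapto[d='1870-07-05']
Obs: 196
Act: mhop[n='-20']
Obs: 1868-04-21
Act: closeout[]
Obs: 1868-04-30

Answer: cur=2228-02-29


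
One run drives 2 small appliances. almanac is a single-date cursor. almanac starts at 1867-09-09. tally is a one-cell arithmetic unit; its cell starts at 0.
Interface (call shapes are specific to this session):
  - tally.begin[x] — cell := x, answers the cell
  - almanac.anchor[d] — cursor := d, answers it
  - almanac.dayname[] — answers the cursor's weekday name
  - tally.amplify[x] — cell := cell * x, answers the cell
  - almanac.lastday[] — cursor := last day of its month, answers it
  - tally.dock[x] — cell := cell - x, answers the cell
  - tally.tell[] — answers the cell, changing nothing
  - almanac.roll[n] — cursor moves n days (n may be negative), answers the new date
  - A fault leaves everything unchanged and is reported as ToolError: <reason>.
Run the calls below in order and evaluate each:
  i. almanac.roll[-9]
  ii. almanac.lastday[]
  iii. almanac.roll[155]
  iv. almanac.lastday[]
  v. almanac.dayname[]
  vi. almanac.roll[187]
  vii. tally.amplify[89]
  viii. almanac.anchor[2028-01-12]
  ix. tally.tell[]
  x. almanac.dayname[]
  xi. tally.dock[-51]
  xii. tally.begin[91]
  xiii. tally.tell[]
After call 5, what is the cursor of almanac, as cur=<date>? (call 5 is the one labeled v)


Answer: cur=1868-02-29

Derivation:
·→ roll(n=-9)
·← 1867-08-31
·→ lastday()
·← 1867-08-31
·→ roll(n=155)
·← 1868-02-02
·→ lastday()
·← 1868-02-29
·→ dayname()
·← Saturday
·→ roll(n=187)
·← 1868-09-03
·→ amplify(x=89)
·← 0
·→ anchor(d=2028-01-12)
·← 2028-01-12
·→ tell()
·← 0
·→ dayname()
·← Wednesday
·→ dock(x=-51)
·← 51
·→ begin(x=91)
·← 91
·→ tell()
·← 91


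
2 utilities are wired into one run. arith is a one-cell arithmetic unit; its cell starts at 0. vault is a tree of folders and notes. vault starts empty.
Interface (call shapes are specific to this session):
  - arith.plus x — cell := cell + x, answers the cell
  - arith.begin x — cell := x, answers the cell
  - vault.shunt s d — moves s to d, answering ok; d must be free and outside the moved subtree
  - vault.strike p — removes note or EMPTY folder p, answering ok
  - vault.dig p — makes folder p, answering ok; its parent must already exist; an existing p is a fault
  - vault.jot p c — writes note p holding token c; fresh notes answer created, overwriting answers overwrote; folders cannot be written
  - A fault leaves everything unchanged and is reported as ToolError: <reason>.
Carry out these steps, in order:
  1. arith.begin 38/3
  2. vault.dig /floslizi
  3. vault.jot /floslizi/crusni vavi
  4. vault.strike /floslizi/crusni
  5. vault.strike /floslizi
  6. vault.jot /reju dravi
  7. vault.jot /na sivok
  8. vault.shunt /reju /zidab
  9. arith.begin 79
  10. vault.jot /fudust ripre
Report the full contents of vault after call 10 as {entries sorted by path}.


Answer: {fudust=ripre, na=sivok, zidab=dravi}

Derivation:
~$ arith.begin x=38/3
[out] 38/3
~$ vault.dig p=/floslizi
[out] ok
~$ vault.jot p=/floslizi/crusni c=vavi
[out] created
~$ vault.strike p=/floslizi/crusni
[out] ok
~$ vault.strike p=/floslizi
[out] ok
~$ vault.jot p=/reju c=dravi
[out] created
~$ vault.jot p=/na c=sivok
[out] created
~$ vault.shunt s=/reju d=/zidab
[out] ok
~$ arith.begin x=79
[out] 79
~$ vault.jot p=/fudust c=ripre
[out] created


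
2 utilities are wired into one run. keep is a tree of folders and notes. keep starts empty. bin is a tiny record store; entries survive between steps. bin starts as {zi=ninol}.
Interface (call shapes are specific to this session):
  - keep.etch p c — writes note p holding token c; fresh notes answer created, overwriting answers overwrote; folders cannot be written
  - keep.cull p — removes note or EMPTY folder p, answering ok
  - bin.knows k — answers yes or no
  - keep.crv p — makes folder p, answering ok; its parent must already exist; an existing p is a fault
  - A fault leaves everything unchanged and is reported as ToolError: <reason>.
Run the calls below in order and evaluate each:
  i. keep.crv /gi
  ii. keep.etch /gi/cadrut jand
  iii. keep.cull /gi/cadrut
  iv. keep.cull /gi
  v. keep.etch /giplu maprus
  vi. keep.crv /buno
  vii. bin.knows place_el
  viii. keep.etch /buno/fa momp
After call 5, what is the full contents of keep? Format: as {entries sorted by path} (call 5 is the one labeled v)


Answer: {giplu=maprus}

Derivation:
I run keep.crv on p=/gi, giving ok.
Calling keep.etch on p=/gi/cadrut, c=jand, → created.
I call keep.cull on p=/gi/cadrut, and observe ok.
I invoke keep.cull on p=/gi, → ok.
Using keep.etch on p=/giplu, c=maprus: created.
Invoking keep.crv on p=/buno, giving ok.
Calling bin.knows on k=place_el, and see no.
Invoking keep.etch on p=/buno/fa, c=momp, and see created.


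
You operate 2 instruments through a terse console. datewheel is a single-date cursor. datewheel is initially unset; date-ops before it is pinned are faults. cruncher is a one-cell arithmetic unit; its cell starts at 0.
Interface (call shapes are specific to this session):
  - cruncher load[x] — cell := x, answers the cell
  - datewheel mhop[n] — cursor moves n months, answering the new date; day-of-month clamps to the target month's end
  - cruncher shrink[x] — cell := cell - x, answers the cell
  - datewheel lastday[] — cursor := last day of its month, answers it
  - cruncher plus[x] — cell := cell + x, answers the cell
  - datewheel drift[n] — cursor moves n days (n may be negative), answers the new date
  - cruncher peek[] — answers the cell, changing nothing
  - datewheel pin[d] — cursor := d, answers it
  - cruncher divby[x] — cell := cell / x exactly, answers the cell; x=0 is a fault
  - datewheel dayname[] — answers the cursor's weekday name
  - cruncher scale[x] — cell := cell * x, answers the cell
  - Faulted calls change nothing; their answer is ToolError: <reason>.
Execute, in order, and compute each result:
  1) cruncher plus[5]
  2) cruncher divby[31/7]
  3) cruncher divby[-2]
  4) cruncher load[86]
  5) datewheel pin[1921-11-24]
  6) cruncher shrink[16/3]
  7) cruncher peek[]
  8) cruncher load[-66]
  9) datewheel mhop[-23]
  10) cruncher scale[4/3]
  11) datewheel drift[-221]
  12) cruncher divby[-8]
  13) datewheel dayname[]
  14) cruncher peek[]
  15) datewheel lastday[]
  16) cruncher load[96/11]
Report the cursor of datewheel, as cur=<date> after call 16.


% 1. cruncher plus(x→5) => 5
% 2. cruncher divby(x→31/7) => 35/31
% 3. cruncher divby(x→-2) => -35/62
% 4. cruncher load(x→86) => 86
% 5. datewheel pin(d→1921-11-24) => 1921-11-24
% 6. cruncher shrink(x→16/3) => 242/3
% 7. cruncher peek() => 242/3
% 8. cruncher load(x→-66) => -66
% 9. datewheel mhop(n→-23) => 1919-12-24
% 10. cruncher scale(x→4/3) => -88
% 11. datewheel drift(n→-221) => 1919-05-17
% 12. cruncher divby(x→-8) => 11
% 13. datewheel dayname() => Saturday
% 14. cruncher peek() => 11
% 15. datewheel lastday() => 1919-05-31
% 16. cruncher load(x→96/11) => 96/11

Answer: cur=1919-05-31


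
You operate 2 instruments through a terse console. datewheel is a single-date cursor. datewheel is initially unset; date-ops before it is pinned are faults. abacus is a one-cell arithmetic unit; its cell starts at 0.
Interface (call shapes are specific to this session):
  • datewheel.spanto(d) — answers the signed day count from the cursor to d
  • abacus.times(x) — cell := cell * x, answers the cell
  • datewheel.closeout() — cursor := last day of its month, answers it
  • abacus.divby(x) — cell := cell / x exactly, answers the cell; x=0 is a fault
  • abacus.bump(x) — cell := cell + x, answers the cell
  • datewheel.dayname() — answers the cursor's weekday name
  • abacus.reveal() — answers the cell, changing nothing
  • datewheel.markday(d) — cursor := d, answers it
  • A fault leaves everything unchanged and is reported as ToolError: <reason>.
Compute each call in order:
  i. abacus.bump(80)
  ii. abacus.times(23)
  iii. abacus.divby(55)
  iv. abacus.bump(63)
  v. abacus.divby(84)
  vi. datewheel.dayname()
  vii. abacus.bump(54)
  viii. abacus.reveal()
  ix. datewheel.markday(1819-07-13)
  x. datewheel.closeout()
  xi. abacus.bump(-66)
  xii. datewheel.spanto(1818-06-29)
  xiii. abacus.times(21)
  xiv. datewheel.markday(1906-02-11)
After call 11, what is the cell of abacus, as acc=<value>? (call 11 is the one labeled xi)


Answer: acc=-10027/924

Derivation:
! 1. abacus.bump(x→80) => 80
! 2. abacus.times(x→23) => 1840
! 3. abacus.divby(x→55) => 368/11
! 4. abacus.bump(x→63) => 1061/11
! 5. abacus.divby(x→84) => 1061/924
! 6. datewheel.dayname() => ToolError: no date set
! 7. abacus.bump(x→54) => 50957/924
! 8. abacus.reveal() => 50957/924
! 9. datewheel.markday(d→1819-07-13) => 1819-07-13
! 10. datewheel.closeout() => 1819-07-31
! 11. abacus.bump(x→-66) => -10027/924
! 12. datewheel.spanto(d→1818-06-29) => -397
! 13. abacus.times(x→21) => -10027/44
! 14. datewheel.markday(d→1906-02-11) => 1906-02-11


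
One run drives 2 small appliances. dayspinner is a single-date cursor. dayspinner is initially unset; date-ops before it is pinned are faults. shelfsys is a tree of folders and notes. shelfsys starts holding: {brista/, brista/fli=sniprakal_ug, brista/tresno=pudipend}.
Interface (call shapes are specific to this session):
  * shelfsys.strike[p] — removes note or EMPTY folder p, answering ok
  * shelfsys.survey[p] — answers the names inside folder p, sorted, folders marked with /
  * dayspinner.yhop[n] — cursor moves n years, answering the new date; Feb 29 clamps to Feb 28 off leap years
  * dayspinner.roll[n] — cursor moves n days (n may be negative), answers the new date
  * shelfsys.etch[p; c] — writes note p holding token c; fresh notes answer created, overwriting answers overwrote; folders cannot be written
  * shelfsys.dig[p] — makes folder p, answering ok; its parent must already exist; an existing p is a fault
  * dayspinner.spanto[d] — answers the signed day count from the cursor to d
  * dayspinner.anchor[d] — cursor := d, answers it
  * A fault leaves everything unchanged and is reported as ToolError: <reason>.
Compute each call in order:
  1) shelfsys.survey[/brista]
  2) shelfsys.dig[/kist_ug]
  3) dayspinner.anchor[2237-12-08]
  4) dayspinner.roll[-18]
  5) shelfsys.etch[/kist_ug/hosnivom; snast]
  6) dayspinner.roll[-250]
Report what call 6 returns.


==> survey(p=/brista)
<== [fli, tresno]
==> dig(p=/kist_ug)
<== ok
==> anchor(d=2237-12-08)
<== 2237-12-08
==> roll(n=-18)
<== 2237-11-20
==> etch(p=/kist_ug/hosnivom, c=snast)
<== created
==> roll(n=-250)
<== 2237-03-15

Answer: 2237-03-15


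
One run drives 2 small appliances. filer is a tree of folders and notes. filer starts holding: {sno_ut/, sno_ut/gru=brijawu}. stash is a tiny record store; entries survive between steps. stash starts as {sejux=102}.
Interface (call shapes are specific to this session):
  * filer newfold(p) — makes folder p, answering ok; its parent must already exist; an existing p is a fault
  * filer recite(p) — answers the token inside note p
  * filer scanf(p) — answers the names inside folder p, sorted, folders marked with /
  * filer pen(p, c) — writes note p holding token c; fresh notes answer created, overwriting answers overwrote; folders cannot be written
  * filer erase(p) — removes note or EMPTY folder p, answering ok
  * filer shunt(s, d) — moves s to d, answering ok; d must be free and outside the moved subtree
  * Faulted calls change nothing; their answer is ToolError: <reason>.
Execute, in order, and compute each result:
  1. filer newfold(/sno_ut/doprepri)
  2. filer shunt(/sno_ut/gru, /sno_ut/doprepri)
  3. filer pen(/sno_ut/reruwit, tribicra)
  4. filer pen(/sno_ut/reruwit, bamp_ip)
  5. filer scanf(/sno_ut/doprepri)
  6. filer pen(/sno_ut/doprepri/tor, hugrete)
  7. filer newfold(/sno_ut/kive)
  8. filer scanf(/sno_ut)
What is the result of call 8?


Next I call filer newfold(p→/sno_ut/doprepri), which returns ok.
Invoking filer shunt(s→/sno_ut/gru, d→/sno_ut/doprepri): ToolError: exists.
Now I run filer pen(p→/sno_ut/reruwit, c→tribicra), and observe created.
I invoke filer pen(p→/sno_ut/reruwit, c→bamp_ip), → overwrote.
Invoking filer scanf(p→/sno_ut/doprepri), which returns [].
Next I call filer pen(p→/sno_ut/doprepri/tor, c→hugrete), yielding created.
Using filer newfold(p→/sno_ut/kive), — result: ok.
Now I run filer scanf(p→/sno_ut), and observe [doprepri/, gru, kive/, reruwit].

Answer: [doprepri/, gru, kive/, reruwit]


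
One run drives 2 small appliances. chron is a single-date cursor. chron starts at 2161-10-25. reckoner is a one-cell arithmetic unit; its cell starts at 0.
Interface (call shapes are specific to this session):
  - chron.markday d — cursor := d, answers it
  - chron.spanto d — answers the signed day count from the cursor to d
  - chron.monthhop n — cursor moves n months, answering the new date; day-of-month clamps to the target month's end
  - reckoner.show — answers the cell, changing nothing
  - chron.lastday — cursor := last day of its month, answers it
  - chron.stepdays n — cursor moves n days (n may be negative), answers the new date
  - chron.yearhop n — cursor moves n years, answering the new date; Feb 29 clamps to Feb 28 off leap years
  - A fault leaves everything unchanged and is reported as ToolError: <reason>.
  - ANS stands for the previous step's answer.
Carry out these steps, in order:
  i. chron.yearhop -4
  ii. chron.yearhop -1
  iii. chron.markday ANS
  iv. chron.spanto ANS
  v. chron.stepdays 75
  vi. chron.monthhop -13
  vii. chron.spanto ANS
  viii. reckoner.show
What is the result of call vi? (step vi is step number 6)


→ chron.yearhop(n: -4)
← 2157-10-25
→ chron.yearhop(n: -1)
← 2156-10-25
→ chron.markday(d: ANS)
← 2156-10-25
→ chron.spanto(d: ANS)
← 0
→ chron.stepdays(n: 75)
← 2157-01-08
→ chron.monthhop(n: -13)
← 2155-12-08
→ chron.spanto(d: ANS)
← 0
→ reckoner.show()
← 0

Answer: 2155-12-08


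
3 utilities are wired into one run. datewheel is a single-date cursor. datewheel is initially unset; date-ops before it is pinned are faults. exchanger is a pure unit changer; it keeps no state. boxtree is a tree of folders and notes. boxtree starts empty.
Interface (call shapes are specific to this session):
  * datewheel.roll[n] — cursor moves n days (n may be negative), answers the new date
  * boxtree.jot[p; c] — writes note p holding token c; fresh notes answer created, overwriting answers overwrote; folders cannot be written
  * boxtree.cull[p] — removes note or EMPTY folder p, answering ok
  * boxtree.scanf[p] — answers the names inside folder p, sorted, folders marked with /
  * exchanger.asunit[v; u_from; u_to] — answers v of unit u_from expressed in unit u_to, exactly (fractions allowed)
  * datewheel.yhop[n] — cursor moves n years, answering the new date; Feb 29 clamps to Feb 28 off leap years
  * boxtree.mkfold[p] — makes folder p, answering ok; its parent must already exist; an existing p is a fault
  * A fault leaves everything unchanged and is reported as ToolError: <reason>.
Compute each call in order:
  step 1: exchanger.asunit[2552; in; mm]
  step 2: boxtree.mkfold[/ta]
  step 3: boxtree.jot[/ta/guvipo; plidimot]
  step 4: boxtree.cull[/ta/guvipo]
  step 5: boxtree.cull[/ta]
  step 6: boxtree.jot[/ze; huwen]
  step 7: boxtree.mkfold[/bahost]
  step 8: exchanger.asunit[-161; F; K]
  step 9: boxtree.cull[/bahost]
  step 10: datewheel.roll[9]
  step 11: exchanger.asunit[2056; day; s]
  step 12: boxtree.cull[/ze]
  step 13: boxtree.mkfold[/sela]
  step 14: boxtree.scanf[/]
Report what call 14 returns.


Answer: [sela/]

Derivation:
Now I run asunit using v: 2552, u_from: in, u_to: mm, yielding 324104/5.
Calling mkfold using p: /ta, and see ok.
Calling jot using p: /ta/guvipo, c: plidimot: created.
Calling cull using p: /ta/guvipo, giving ok.
Now I run cull using p: /ta, and observe ok.
I invoke jot using p: /ze, c: huwen: created.
Then mkfold using p: /bahost, and observe ok.
Invoking asunit using v: -161, u_from: F, u_to: K, yielding 29867/180.
Using cull using p: /bahost, and get ok.
Next I call roll using n: 9, and get ToolError: no date set.
Calling asunit using v: 2056, u_from: day, u_to: s, → 177638400.
Calling cull using p: /ze: ok.
I use mkfold using p: /sela, and see ok.
I invoke scanf using p: /, giving [sela/].


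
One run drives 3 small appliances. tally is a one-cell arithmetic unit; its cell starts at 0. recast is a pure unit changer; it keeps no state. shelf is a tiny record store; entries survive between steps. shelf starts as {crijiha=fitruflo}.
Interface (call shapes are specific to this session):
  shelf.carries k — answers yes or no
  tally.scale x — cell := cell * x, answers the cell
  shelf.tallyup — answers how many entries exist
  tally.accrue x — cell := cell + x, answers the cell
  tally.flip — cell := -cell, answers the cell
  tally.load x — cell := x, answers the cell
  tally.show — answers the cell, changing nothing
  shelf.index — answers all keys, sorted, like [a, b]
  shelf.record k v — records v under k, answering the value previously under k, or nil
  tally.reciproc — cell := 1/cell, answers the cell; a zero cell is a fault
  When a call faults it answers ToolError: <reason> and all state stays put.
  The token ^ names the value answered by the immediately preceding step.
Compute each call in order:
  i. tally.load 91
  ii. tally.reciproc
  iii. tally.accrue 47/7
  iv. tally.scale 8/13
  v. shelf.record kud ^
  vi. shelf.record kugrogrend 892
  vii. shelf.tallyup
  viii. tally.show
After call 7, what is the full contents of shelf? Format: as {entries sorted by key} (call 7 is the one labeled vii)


-> tally.load(x→91)
<- 91
-> tally.reciproc()
<- 1/91
-> tally.accrue(x→47/7)
<- 612/91
-> tally.scale(x→8/13)
<- 4896/1183
-> shelf.record(k→kud, v→^)
<- nil
-> shelf.record(k→kugrogrend, v→892)
<- nil
-> shelf.tallyup()
<- 3
-> tally.show()
<- 4896/1183

Answer: {crijiha=fitruflo, kud=4896/1183, kugrogrend=892}


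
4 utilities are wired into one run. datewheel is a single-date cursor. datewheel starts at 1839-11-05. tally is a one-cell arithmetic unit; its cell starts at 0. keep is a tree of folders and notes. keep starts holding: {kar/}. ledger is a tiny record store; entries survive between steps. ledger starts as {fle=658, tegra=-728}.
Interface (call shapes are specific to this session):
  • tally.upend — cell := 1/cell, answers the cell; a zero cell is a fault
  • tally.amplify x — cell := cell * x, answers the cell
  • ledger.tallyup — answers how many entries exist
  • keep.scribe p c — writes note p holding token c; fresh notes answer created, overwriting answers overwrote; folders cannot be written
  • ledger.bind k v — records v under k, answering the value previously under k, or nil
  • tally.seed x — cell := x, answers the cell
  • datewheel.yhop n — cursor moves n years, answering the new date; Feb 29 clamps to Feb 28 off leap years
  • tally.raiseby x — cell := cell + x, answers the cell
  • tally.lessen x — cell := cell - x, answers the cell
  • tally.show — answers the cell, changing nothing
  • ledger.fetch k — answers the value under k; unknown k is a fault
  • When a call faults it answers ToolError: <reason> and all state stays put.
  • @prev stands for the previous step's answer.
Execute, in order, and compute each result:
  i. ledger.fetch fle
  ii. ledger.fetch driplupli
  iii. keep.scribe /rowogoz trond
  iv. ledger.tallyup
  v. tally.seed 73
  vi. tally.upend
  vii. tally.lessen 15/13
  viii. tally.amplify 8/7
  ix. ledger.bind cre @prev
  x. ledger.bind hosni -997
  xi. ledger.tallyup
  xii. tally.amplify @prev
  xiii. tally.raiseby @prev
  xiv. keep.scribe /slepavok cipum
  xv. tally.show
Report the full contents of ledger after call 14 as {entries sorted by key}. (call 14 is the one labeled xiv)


Answer: {cre=-8656/6643, fle=658, hosni=-997, tegra=-728}

Derivation:
-> ledger.fetch(fle)
<- 658
-> ledger.fetch(driplupli)
<- ToolError: no such key driplupli
-> keep.scribe(/rowogoz, trond)
<- created
-> ledger.tallyup()
<- 2
-> tally.seed(73)
<- 73
-> tally.upend()
<- 1/73
-> tally.lessen(15/13)
<- -1082/949
-> tally.amplify(8/7)
<- -8656/6643
-> ledger.bind(cre, @prev)
<- nil
-> ledger.bind(hosni, -997)
<- nil
-> ledger.tallyup()
<- 4
-> tally.amplify(@prev)
<- -34624/6643
-> tally.raiseby(@prev)
<- -69248/6643
-> keep.scribe(/slepavok, cipum)
<- created
-> tally.show()
<- -69248/6643


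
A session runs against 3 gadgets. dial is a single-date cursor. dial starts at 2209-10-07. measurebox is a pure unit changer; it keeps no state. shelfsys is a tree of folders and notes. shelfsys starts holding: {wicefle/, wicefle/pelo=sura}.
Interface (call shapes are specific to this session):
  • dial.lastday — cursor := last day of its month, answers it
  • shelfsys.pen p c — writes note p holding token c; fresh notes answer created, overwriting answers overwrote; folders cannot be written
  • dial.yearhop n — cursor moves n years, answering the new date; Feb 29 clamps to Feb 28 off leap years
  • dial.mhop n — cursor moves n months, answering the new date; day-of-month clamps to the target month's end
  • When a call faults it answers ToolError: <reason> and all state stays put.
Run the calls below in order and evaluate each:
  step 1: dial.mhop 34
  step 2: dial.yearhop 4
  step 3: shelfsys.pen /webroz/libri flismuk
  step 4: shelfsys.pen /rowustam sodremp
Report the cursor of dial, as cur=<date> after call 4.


Answer: cur=2216-08-07

Derivation:
→ dial.mhop(n='34')
← 2212-08-07
→ dial.yearhop(n='4')
← 2216-08-07
→ shelfsys.pen(p='/webroz/libri', c='flismuk')
← ToolError: no parent
→ shelfsys.pen(p='/rowustam', c='sodremp')
← created


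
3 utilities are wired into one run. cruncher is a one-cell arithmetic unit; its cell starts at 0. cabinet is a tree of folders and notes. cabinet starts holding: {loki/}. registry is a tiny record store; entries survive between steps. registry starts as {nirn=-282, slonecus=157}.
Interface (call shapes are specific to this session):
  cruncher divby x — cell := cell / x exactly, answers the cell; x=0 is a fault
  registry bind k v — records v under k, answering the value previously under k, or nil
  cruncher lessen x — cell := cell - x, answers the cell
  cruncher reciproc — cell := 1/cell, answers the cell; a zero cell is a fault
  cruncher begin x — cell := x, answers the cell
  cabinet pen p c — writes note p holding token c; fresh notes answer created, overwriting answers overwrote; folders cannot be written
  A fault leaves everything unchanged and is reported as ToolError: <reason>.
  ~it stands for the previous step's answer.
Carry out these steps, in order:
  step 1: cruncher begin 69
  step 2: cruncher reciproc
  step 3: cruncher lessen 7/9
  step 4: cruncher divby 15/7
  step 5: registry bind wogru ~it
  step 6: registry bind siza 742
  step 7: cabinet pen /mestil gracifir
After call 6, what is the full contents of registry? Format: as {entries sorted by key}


Answer: {nirn=-282, siza=742, slonecus=157, wogru=-1106/3105}

Derivation:
-> cruncher begin(x→69)
<- 69
-> cruncher reciproc()
<- 1/69
-> cruncher lessen(x→7/9)
<- -158/207
-> cruncher divby(x→15/7)
<- -1106/3105
-> registry bind(k→wogru, v→~it)
<- nil
-> registry bind(k→siza, v→742)
<- nil
-> cabinet pen(p→/mestil, c→gracifir)
<- created


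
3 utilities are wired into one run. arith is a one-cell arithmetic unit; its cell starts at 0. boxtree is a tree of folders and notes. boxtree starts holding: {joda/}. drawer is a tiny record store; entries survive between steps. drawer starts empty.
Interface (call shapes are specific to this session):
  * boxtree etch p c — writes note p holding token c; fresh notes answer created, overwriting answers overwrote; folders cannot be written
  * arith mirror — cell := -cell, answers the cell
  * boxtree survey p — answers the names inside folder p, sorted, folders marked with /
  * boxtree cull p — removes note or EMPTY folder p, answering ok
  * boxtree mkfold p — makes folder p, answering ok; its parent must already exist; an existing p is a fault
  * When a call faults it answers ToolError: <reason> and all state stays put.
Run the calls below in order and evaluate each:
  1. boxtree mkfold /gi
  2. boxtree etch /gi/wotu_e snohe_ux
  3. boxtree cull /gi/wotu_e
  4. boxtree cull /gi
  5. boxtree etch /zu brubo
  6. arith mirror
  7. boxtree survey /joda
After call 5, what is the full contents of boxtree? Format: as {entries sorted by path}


Answer: {joda/, zu=brubo}

Derivation:
// 1. boxtree mkfold(p=/gi) == ok
// 2. boxtree etch(p=/gi/wotu_e, c=snohe_ux) == created
// 3. boxtree cull(p=/gi/wotu_e) == ok
// 4. boxtree cull(p=/gi) == ok
// 5. boxtree etch(p=/zu, c=brubo) == created
// 6. arith mirror() == 0
// 7. boxtree survey(p=/joda) == []


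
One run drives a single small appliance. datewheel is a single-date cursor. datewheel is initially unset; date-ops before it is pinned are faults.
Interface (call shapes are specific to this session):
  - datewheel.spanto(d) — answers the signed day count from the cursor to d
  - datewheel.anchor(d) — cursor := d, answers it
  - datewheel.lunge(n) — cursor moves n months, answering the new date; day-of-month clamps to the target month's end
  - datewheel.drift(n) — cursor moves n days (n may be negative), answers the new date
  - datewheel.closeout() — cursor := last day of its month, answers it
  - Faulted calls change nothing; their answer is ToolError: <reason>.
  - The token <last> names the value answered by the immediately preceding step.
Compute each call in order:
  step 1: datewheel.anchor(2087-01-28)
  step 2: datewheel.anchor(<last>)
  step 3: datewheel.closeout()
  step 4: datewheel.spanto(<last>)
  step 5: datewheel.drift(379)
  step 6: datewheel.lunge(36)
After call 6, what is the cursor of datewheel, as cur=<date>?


Answer: cur=2091-02-14

Derivation:
-- datewheel.anchor(d='2087-01-28') => 2087-01-28
-- datewheel.anchor(d='<last>') => 2087-01-28
-- datewheel.closeout() => 2087-01-31
-- datewheel.spanto(d='<last>') => 0
-- datewheel.drift(n='379') => 2088-02-14
-- datewheel.lunge(n='36') => 2091-02-14
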